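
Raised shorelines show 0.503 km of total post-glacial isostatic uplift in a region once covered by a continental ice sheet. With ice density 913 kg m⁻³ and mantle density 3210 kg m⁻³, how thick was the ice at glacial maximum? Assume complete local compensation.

u = t ρ_ice/ρ_m → t = u ρ_m/ρ_ice = 0.503 km × 3210/913 = 1.77 km.

1.77 km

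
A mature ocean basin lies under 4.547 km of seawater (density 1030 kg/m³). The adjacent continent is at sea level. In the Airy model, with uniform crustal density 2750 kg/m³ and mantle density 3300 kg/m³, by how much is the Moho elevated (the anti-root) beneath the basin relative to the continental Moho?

For local isostatic compensation: replacing crust with seawater at the top is compensated by replacing crust with mantle at the base: d (ρ_c − ρ_w) = a (ρ_m − ρ_c).
a = d (ρ_c − ρ_w)/(ρ_m − ρ_c) = 4.547 km × 1720/550 = 14.2 km.

14.2 km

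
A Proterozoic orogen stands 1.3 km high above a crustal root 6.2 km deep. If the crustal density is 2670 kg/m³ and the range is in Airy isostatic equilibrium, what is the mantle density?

Airy balance: ρ_c h = (ρ_m − ρ_c) r → ρ_m = ρ_c (1 + h/r).
ρ_m = 2670 × (1 + 1.3 km/6.2 km) = 3230 kg/m³.

3230 kg/m³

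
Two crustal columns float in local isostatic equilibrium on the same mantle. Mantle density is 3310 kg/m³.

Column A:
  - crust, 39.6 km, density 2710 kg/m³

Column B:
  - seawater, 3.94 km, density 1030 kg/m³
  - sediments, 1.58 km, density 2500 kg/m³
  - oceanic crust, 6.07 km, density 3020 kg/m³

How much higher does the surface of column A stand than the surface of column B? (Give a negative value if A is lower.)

3.55 km

For any compensation level in the mantle, the mantle terms cancel and isostasy reduces to e = (Σt_A − Σt_B) − (Σ(ρt)_A − Σ(ρt)_B) / ρ_m.
Σt_A = 39.6 km; Σt_B = 11.59 km; Σ(ρt)_A = 107316; Σ(ρt)_B = 26339.6 (in km·kg/m³).
e = (39.6 − 11.59) − (107316 − 26339.6) / 3310 = 3.55 km.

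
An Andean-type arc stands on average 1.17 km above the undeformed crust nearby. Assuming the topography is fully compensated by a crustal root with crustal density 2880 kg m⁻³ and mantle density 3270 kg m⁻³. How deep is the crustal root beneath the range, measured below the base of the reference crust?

Equating mass per unit area of the two columns: the weight of the topography is balanced by the buoyancy of the root, ρ_c h = (ρ_m − ρ_c) r.
r = h · ρ_c / (ρ_m − ρ_c) = 1.17 km × 2880 / (3270 − 2880) = 8.64 km.

8.64 km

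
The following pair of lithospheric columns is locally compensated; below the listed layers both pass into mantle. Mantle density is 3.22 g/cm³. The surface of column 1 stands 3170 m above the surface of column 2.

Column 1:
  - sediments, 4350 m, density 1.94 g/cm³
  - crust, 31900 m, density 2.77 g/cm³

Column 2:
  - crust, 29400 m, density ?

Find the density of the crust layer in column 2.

2.89 g/cm³

Take the compensation level at the base of the deeper column (depth z_c below the surface of column 1) and equate Σ ρ_i t_i down to z_c; mantle fills any gap and the z_c terms cancel.
Column 1: 4350×1.94 + 31900×2.77 + (z_c − 36250)×3.22
Column 2: 3170×0 + 29400×ρ + (z_c − 3170 − 29400)×3.22
The z_c×3.22 term appears on both sides and cancels. Collect the known terms of each column as K = Σ(ρt)_known − 3.22 × (depth of known layers): K_1 = 96802 − 3.22×36250 = −19923; K_2 = 0 − 3.22×(3170 + 29400) = −104875.4.
Balance: K_1 = K_2 + 29400×ρ, so ρ = (K_1 − K_2)/29400 = 84952.4/29400 = 2.89 g/cm³.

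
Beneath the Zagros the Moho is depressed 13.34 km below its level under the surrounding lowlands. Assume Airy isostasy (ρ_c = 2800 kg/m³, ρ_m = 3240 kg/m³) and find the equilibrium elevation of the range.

By Archimedes' principle applied to the lithosphere: ρ_c h = (ρ_m − ρ_c) r.
h = r (ρ_m − ρ_c) / ρ_c = 13.34 km × (3240 − 2800) / 2800 = 2.1 km.

2.1 km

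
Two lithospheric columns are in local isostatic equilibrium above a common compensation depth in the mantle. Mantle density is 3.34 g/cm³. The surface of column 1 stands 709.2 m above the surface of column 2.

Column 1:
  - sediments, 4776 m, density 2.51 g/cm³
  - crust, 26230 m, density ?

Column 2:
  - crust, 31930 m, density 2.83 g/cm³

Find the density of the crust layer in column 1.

Take the compensation level at the base of the deeper column (depth z_c below the surface of column 1) and equate Σ ρ_i t_i down to z_c; mantle fills any gap and the z_c terms cancel.
Column 1: 4776×2.51 + 26230×ρ + (z_c − 31006)×3.34
Column 2: 709.2×0 + 31930×2.83 + (z_c − 709.2 − 31930)×3.34
The z_c×3.34 term appears on both sides and cancels. Collect the known terms of each column as K = Σ(ρt)_known − 3.34 × (depth of known layers): K_1 = 11987.76 − 3.34×31006 = −91572.28; K_2 = 90361.9 − 3.34×(709.2 + 31930) = −18653.028.
Balance: K_1 + 26230×ρ = K_2, so ρ = (K_2 − K_1)/26230 = 72919.3/26230 = 2.78 g/cm³.

2.78 g/cm³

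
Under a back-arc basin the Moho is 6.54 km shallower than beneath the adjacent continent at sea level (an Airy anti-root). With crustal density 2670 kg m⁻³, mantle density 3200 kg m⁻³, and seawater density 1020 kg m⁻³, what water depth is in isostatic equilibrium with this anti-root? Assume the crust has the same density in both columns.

2.1 km

Replacing a thickness d of crust by seawater at the top must be balanced by replacing crust with mantle at the base: d (ρ_c − ρ_w) = a (ρ_m − ρ_c).
d = a (ρ_m − ρ_c)/(ρ_c − ρ_w) = 6.54 km × 530/1650 = 2.1 km.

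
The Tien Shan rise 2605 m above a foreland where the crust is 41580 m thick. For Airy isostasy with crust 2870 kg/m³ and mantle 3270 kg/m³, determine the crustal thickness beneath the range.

62900 m

Root depth r = h ρ_c / (ρ_m − ρ_c) = 2605 m × 2870 / 400 = 18690 m.
Total thickness = T + h + r = 41580 m + 2605 m + 18690 m = 62900 m.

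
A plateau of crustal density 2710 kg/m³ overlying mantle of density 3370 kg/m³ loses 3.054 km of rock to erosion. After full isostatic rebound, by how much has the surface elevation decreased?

0.598 km

Rebound u = e ρ_c/ρ_m = 3.054 km × 2710/3370 = 2.456 km.
Net surface drop = e − u = 3.054 km − 2.456 km = e (ρ_m − ρ_c)/ρ_m = 0.598 km.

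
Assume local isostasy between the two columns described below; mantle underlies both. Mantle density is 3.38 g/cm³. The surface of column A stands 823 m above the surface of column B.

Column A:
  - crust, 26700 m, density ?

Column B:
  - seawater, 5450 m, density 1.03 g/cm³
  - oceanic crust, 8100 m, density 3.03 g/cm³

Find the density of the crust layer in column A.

2.69 g/cm³

Take the compensation level at the base of the deeper column (depth z_c below the surface of column A) and equate Σ ρ_i t_i down to z_c; mantle fills any gap and the z_c terms cancel.
Column A: 26700×ρ + (z_c − 26700)×3.38
Column B: 823×0 + 5450×1.03 + 8100×3.03 + (z_c − 823 − 13550)×3.38
The z_c×3.38 term appears on both sides and cancels. Collect the known terms of each column as K = Σ(ρt)_known − 3.38 × (depth of known layers): K_A = 0 − 3.38×26700 = −90246; K_B = 30156.5 − 3.38×(823 + 13550) = −18424.24.
Balance: K_A + 26700×ρ = K_B, so ρ = (K_B − K_A)/26700 = 71821.8/26700 = 2.69 g/cm³.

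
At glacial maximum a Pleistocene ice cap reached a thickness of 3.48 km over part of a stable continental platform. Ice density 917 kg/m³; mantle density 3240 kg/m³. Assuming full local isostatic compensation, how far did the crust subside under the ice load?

Balancing pressure at the compensation depth: the ice load ρ_ice t is balanced by mantle displaced below, ρ_m s.
s = t ρ_ice / ρ_m = 3.48 km × 917/3240 = 0.985 km.

0.985 km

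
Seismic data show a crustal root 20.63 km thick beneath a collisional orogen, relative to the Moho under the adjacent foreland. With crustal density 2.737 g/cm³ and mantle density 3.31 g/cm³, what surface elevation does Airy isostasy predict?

By Archimedes' principle applied to the lithosphere: ρ_c h = (ρ_m − ρ_c) r.
h = r (ρ_m − ρ_c) / ρ_c = 20.63 km × (3.31 − 2.737) / 2.737 = 4.32 km.

4.32 km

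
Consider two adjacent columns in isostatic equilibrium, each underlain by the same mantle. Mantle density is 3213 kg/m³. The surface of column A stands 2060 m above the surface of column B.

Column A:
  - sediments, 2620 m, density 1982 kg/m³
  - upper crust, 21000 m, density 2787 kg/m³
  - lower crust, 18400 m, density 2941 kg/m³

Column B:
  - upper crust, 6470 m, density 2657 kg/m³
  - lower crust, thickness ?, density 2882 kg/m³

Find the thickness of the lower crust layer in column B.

21000 m

Take the compensation level at the base of the deeper column (depth z_c below the surface of column A) and equate Σ ρ_i t_i down to z_c; mantle fills any gap and the z_c terms cancel.
Column A: 2620×1982 + 21000×2787 + 18400×2941 + (z_c − 42020)×3213
Column B: 2060×0 + 6470×2657 + x×2882 + (z_c − 2060 − 6470 − x)×3213
The z_c×3213 term appears on both sides and cancels. Collect the known terms of each column as K = Σ(ρt)_known − 3213 × (depth of known layers): K_A = 117834240 − 3213×42020 = −17176020; K_B = 17190790 − 3213×(2060 + 6470) = −10216100.
Balance: K_A = K_B − x×(3213 − 2882), so x = (K_B − K_A)/(3213 − 2882) = 6959920/331 = 21000 m.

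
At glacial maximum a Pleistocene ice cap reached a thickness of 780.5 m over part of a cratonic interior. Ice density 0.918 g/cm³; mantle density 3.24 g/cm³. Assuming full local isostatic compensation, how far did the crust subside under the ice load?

Isostatic balance requires: the ice load ρ_ice t is balanced by mantle displaced below, ρ_m s.
s = t ρ_ice / ρ_m = 780.5 m × 0.918/3.24 = 221 m.

221 m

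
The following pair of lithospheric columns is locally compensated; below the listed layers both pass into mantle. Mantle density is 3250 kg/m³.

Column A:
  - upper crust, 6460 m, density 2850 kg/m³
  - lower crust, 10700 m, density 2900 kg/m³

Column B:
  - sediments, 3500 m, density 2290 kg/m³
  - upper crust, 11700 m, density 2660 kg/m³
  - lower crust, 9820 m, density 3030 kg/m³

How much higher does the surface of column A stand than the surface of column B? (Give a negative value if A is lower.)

For any compensation level in the mantle, the mantle terms cancel and isostasy reduces to e = (Σt_A − Σt_B) − (Σ(ρt)_A − Σ(ρt)_B) / ρ_m.
Σt_A = 17160 m; Σt_B = 25020 m; Σ(ρt)_A = 49441000; Σ(ρt)_B = 68891600 (in m·kg/m³).
e = (17160 − 25020) − (49441000 − 68891600) / 3250 = −1880 m.

−1880 m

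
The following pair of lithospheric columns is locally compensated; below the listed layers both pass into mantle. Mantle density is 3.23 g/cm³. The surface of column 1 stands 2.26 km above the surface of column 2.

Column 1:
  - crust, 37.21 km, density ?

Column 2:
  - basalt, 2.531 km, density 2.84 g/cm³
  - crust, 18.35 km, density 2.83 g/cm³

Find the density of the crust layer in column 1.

2.81 g/cm³

Take the compensation level at the base of the deeper column (depth z_c below the surface of column 1) and equate Σ ρ_i t_i down to z_c; mantle fills any gap and the z_c terms cancel.
Column 1: 37.21×ρ + (z_c − 37.21)×3.23
Column 2: 2.26×0 + 2.531×2.84 + 18.35×2.83 + (z_c − 2.26 − 20.881)×3.23
The z_c×3.23 term appears on both sides and cancels. Collect the known terms of each column as K = Σ(ρt)_known − 3.23 × (depth of known layers): K_1 = 0 − 3.23×37.21 = −120.1883; K_2 = 59.11854 − 3.23×(2.26 + 20.881) = −15.62689.
Balance: K_1 + 37.21×ρ = K_2, so ρ = (K_2 − K_1)/37.21 = 104.561/37.21 = 2.81 g/cm³.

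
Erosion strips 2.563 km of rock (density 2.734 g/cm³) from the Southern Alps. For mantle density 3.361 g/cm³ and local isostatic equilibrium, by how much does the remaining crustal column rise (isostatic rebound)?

2.08 km

Unloading: uplift u = e ρ_c/ρ_m = 2.563 km × 2.734/3.361 = 2.08 km.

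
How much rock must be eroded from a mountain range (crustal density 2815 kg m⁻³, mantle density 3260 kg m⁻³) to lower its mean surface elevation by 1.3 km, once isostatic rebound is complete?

Net drop Δ = e − u = e − e ρ_c/ρ_m = e (ρ_m − ρ_c)/ρ_m.
e = Δ ρ_m/(ρ_m − ρ_c) = 1.3 km × 3260/445 = 9.52 km.

9.52 km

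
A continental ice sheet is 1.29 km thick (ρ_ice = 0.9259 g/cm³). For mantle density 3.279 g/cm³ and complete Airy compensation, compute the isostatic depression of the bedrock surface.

0.364 km

For local isostatic compensation: the ice load ρ_ice t is balanced by mantle displaced below, ρ_m s.
s = t ρ_ice / ρ_m = 1.29 km × 0.9259/3.279 = 0.364 km.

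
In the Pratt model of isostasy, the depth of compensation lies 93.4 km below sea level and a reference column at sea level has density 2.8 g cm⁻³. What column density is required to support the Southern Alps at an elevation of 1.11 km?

2.77 g cm⁻³

Pratt balance: ρ_ref D = ρ (D + h).
ρ = ρ_ref D/(D + h) = 2.8 × 93.4 km/(93.4 km + 1.11 km) = 2.77 g cm⁻³.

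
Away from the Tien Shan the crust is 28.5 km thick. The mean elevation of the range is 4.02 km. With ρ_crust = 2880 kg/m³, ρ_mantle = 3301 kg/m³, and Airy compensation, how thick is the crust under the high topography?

60 km

Root depth r = h ρ_c / (ρ_m − ρ_c) = 4.02 km × 2880 / 421 = 27.5 km.
Total thickness = T + h + r = 28.5 km + 4.02 km + 27.5 km = 60 km.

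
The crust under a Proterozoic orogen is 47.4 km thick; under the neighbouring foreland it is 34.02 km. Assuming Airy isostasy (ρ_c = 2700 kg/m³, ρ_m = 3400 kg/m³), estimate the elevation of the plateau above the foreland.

2.75 km

Excess crust Δ = 47.4 km − 34.02 km = 13.38 km, split between elevation h and root r with h + r = Δ.
Airy balance ρ_c h = (ρ_m − ρ_c) r gives r = h ρ_c/(ρ_m − ρ_c), so h (1 + ρ_c/(ρ_m − ρ_c)) = Δ, i.e. h = Δ (ρ_m − ρ_c)/ρ_m.
h = 13.38 km × 700/3400 = 2.75 km.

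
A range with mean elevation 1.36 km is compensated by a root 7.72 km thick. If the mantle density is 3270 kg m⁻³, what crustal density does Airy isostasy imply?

2780 kg m⁻³

ρ_c h = (ρ_m − ρ_c) r → ρ_c (h + r) = ρ_m r → ρ_c = ρ_m r / (h + r).
ρ_c = 3270 × 7.72 km / (1.36 km + 7.72 km) = 2780 kg m⁻³.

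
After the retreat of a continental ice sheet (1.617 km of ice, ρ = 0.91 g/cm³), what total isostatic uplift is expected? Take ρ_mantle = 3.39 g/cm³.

Removing the load lets mantle flow back in; uplift u satisfies ρ_ice t = ρ_m u.
u = t ρ_ice/ρ_m = 1.617 km × 0.91/3.39 = 0.434 km.

0.434 km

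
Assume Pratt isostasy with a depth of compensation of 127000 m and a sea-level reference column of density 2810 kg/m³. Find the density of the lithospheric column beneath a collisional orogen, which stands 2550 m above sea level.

2750 kg/m³

Pratt balance: ρ_ref D = ρ (D + h).
ρ = ρ_ref D/(D + h) = 2810 × 127000 m/(127000 m + 2550 m) = 2750 kg/m³.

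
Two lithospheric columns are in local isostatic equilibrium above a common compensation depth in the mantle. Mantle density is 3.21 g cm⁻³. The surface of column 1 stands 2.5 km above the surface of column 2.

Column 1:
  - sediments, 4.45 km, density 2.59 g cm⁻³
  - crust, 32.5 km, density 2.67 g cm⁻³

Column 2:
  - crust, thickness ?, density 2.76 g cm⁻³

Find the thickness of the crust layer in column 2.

27.3 km

Take the compensation level at the base of the deeper column (depth z_c below the surface of column 1) and equate Σ ρ_i t_i down to z_c; mantle fills any gap and the z_c terms cancel.
Column 1: 4.45×2.59 + 32.5×2.67 + (z_c − 36.95)×3.21
Column 2: 2.5×0 + x×2.76 + (z_c − 2.5 − 0 − x)×3.21
The z_c×3.21 term appears on both sides and cancels. Collect the known terms of each column as K = Σ(ρt)_known − 3.21 × (depth of known layers): K_1 = 98.3005 − 3.21×36.95 = −20.309; K_2 = 0 − 3.21×(2.5 + 0) = −8.025.
Balance: K_1 = K_2 − x×(3.21 − 2.76), so x = (K_2 − K_1)/(3.21 − 2.76) = 12.284/0.45 = 27.3 km.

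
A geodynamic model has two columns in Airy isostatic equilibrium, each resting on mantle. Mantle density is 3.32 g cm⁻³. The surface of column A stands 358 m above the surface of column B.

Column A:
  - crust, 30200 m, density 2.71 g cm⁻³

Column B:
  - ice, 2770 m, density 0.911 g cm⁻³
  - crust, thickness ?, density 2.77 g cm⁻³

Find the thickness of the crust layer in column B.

Take the compensation level at the base of the deeper column (depth z_c below the surface of column A) and equate Σ ρ_i t_i down to z_c; mantle fills any gap and the z_c terms cancel.
Column A: 30200×2.71 + (z_c − 30200)×3.32
Column B: 358×0 + 2770×0.911 + x×2.77 + (z_c − 358 − 2770 − x)×3.32
The z_c×3.32 term appears on both sides and cancels. Collect the known terms of each column as K = Σ(ρt)_known − 3.32 × (depth of known layers): K_A = 81842 − 3.32×30200 = −18422; K_B = 2523.47 − 3.32×(358 + 2770) = −7861.49.
Balance: K_A = K_B − x×(3.32 − 2.77), so x = (K_B − K_A)/(3.32 − 2.77) = 10560.5/0.55 = 19200 m.

19200 m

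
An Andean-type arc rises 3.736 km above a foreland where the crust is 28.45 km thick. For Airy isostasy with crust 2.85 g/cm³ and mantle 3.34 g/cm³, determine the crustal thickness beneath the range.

Root depth r = h ρ_c / (ρ_m − ρ_c) = 3.736 km × 2.85 / 0.49 = 21.73 km.
Total thickness = T + h + r = 28.45 km + 3.736 km + 21.73 km = 53.9 km.

53.9 km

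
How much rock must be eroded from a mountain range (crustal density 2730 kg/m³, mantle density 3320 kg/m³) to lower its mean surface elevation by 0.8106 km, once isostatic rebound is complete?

4.56 km

Net drop Δ = e − u = e − e ρ_c/ρ_m = e (ρ_m − ρ_c)/ρ_m.
e = Δ ρ_m/(ρ_m − ρ_c) = 0.8106 km × 3320/590 = 4.56 km.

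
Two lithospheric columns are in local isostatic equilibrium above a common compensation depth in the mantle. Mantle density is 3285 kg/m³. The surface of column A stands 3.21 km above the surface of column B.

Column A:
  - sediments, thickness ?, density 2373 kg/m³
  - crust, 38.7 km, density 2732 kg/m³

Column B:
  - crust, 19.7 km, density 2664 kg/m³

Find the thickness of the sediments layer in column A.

1.51 km

Take the compensation level at the base of the deeper column (depth z_c below the surface of column A) and equate Σ ρ_i t_i down to z_c; mantle fills any gap and the z_c terms cancel.
Column A: x×2373 + 38.7×2732 + (z_c − 38.7 − x)×3285
Column B: 3.21×0 + 19.7×2664 + (z_c − 3.21 − 19.7)×3285
The z_c×3285 term appears on both sides and cancels. Collect the known terms of each column as K = Σ(ρt)_known − 3285 × (depth of known layers): K_A = 105728.4 − 3285×38.7 = −21401.1; K_B = 52480.8 − 3285×(3.21 + 19.7) = −22778.55.
Balance: K_A − x×(3285 − 2373) = K_B, so x = (K_A − K_B)/(3285 − 2373) = 1377.45/912 = 1.51 km.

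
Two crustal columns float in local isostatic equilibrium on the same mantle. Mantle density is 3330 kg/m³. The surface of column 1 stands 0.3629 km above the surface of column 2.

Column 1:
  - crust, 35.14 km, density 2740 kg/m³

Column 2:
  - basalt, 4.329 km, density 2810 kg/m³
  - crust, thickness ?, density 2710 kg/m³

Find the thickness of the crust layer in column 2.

27.9 km

Take the compensation level at the base of the deeper column (depth z_c below the surface of column 1) and equate Σ ρ_i t_i down to z_c; mantle fills any gap and the z_c terms cancel.
Column 1: 35.14×2740 + (z_c − 35.14)×3330
Column 2: 0.3629×0 + 4.329×2810 + x×2710 + (z_c − 0.3629 − 4.329 − x)×3330
The z_c×3330 term appears on both sides and cancels. Collect the known terms of each column as K = Σ(ρt)_known − 3330 × (depth of known layers): K_1 = 96283.6 − 3330×35.14 = −20732.6; K_2 = 12164.49 − 3330×(0.3629 + 4.329) = −3459.537.
Balance: K_1 = K_2 − x×(3330 − 2710), so x = (K_2 − K_1)/(3330 − 2710) = 17273.1/620 = 27.9 km.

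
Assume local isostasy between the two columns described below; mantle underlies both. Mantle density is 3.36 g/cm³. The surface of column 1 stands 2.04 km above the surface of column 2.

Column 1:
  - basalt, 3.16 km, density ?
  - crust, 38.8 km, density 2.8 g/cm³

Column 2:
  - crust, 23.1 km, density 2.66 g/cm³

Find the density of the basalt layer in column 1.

Take the compensation level at the base of the deeper column (depth z_c below the surface of column 1) and equate Σ ρ_i t_i down to z_c; mantle fills any gap and the z_c terms cancel.
Column 1: 3.16×ρ + 38.8×2.8 + (z_c − 41.96)×3.36
Column 2: 2.04×0 + 23.1×2.66 + (z_c − 2.04 − 23.1)×3.36
The z_c×3.36 term appears on both sides and cancels. Collect the known terms of each column as K = Σ(ρt)_known − 3.36 × (depth of known layers): K_1 = 108.64 − 3.36×41.96 = −32.3456; K_2 = 61.446 − 3.36×(2.04 + 23.1) = −23.0244.
Balance: K_1 + 3.16×ρ = K_2, so ρ = (K_2 − K_1)/3.16 = 9.3212/3.16 = 2.95 g/cm³.

2.95 g/cm³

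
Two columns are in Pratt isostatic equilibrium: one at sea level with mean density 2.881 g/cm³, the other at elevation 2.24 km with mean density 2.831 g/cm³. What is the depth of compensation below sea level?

ρ_ref D = ρ (D + h) → D (ρ_ref − ρ) = ρ h.
D = ρ h/(ρ_ref − ρ) = 2.831 × 2.24 km/(2.881 − 2.831) = 127 km.

127 km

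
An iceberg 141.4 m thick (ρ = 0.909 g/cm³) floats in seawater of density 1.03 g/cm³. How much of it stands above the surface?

Floating equilibrium: submerged depth d = t ρ_obj/ρ_fluid = 141.4 m × 0.909/1.03 = 124.8 m.
Freeboard = t − d = 141.4 m − 124.8 m = 16.6 m.

16.6 m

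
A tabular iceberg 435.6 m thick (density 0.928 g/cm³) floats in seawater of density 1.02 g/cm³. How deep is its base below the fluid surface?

Draft d = t ρ_obj/ρ_fluid = 435.6 m × 0.928/1.02 = 396 m.

396 m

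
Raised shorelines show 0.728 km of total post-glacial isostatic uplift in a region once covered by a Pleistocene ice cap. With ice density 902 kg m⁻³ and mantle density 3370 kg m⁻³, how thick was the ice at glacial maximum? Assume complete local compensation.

2.72 km

u = t ρ_ice/ρ_m → t = u ρ_m/ρ_ice = 0.728 km × 3370/902 = 2.72 km.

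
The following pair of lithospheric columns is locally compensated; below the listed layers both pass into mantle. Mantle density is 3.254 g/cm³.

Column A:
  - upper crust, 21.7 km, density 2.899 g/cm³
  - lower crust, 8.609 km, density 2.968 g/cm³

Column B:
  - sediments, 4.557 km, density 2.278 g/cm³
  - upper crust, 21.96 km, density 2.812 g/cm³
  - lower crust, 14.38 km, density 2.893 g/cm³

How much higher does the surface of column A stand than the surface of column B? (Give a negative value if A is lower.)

For any compensation level in the mantle, the mantle terms cancel and isostasy reduces to e = (Σt_A − Σt_B) − (Σ(ρt)_A − Σ(ρt)_B) / ρ_m.
Σt_A = 30.309 km; Σt_B = 40.897 km; Σ(ρt)_A = 88.459812; Σ(ρt)_B = 113.733706 (in km·g/cm³).
e = (30.309 − 40.897) − (88.459812 − 113.733706) / 3.254 = −2.82 km.

−2.82 km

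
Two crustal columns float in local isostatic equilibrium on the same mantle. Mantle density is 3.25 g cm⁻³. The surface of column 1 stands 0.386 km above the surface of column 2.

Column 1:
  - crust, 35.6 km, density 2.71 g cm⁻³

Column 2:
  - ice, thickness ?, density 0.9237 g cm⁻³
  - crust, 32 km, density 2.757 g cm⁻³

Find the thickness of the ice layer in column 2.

0.943 km

Take the compensation level at the base of the deeper column (depth z_c below the surface of column 1) and equate Σ ρ_i t_i down to z_c; mantle fills any gap and the z_c terms cancel.
Column 1: 35.6×2.71 + (z_c − 35.6)×3.25
Column 2: 0.386×0 + x×0.9237 + 32×2.757 + (z_c − 0.386 − 32 − x)×3.25
The z_c×3.25 term appears on both sides and cancels. Collect the known terms of each column as K = Σ(ρt)_known − 3.25 × (depth of known layers): K_1 = 96.476 − 3.25×35.6 = −19.224; K_2 = 88.224 − 3.25×(0.386 + 32) = −17.0305.
Balance: K_1 = K_2 − x×(3.25 − 0.9237), so x = (K_2 − K_1)/(3.25 − 0.9237) = 2.1935/2.3263 = 0.943 km.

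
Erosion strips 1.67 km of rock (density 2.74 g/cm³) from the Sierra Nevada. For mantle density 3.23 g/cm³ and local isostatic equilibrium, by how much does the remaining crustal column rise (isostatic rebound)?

Unloading: uplift u = e ρ_c/ρ_m = 1.67 km × 2.74/3.23 = 1.42 km.

1.42 km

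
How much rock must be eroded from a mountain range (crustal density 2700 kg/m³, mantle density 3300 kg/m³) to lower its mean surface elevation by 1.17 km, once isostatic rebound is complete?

6.43 km

Net drop Δ = e − u = e − e ρ_c/ρ_m = e (ρ_m − ρ_c)/ρ_m.
e = Δ ρ_m/(ρ_m − ρ_c) = 1.17 km × 3300/600 = 6.43 km.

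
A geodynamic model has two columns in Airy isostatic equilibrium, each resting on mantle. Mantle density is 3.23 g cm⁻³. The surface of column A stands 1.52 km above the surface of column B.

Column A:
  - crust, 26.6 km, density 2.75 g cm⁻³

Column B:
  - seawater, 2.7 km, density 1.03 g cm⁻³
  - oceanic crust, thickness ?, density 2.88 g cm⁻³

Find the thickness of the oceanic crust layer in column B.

5.48 km

Take the compensation level at the base of the deeper column (depth z_c below the surface of column A) and equate Σ ρ_i t_i down to z_c; mantle fills any gap and the z_c terms cancel.
Column A: 26.6×2.75 + (z_c − 26.6)×3.23
Column B: 1.52×0 + 2.7×1.03 + x×2.88 + (z_c − 1.52 − 2.7 − x)×3.23
The z_c×3.23 term appears on both sides and cancels. Collect the known terms of each column as K = Σ(ρt)_known − 3.23 × (depth of known layers): K_A = 73.15 − 3.23×26.6 = −12.768; K_B = 2.781 − 3.23×(1.52 + 2.7) = −10.8496.
Balance: K_A = K_B − x×(3.23 − 2.88), so x = (K_B − K_A)/(3.23 − 2.88) = 1.9184/0.35 = 5.48 km.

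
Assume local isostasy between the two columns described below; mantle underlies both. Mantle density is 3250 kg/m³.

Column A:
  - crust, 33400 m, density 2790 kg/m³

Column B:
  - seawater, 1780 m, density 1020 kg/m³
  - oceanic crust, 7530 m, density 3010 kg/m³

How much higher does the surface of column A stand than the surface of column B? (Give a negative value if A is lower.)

2950 m

For any compensation level in the mantle, the mantle terms cancel and isostasy reduces to e = (Σt_A − Σt_B) − (Σ(ρt)_A − Σ(ρt)_B) / ρ_m.
Σt_A = 33400 m; Σt_B = 9310 m; Σ(ρt)_A = 93186000; Σ(ρt)_B = 24480900 (in m·kg/m³).
e = (33400 − 9310) − (93186000 − 24480900) / 3250 = 2950 m.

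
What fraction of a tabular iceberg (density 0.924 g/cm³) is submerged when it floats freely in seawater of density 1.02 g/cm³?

Submerged fraction = ρ_obj/ρ_fluid = 0.924/1.02 = 90.6%.

90.6%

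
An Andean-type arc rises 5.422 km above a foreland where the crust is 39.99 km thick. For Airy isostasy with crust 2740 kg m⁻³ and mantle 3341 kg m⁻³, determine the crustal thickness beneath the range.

Root depth r = h ρ_c / (ρ_m − ρ_c) = 5.422 km × 2740 / 601 = 24.72 km.
Total thickness = T + h + r = 39.99 km + 5.422 km + 24.72 km = 70.1 km.

70.1 km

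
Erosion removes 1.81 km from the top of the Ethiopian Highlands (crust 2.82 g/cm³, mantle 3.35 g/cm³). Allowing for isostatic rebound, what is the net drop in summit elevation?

Rebound u = e ρ_c/ρ_m = 1.81 km × 2.82/3.35 = 1.524 km.
Net surface drop = e − u = 1.81 km − 1.524 km = e (ρ_m − ρ_c)/ρ_m = 0.286 km.

0.286 km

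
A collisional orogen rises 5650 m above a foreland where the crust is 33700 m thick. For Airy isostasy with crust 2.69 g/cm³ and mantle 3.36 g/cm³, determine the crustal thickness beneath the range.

62000 m

Root depth r = h ρ_c / (ρ_m − ρ_c) = 5650 m × 2.69 / 0.67 = 22680 m.
Total thickness = T + h + r = 33700 m + 5650 m + 22680 m = 62000 m.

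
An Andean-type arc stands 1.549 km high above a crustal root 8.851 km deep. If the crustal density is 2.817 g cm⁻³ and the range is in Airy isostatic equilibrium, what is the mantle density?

3.31 g cm⁻³

Airy balance: ρ_c h = (ρ_m − ρ_c) r → ρ_m = ρ_c (1 + h/r).
ρ_m = 2.817 × (1 + 1.549 km/8.851 km) = 3.31 g cm⁻³.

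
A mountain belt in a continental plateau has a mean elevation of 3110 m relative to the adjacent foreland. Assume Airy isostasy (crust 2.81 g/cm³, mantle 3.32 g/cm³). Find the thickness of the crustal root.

17100 m

For local isostatic compensation: the weight of the topography is balanced by the buoyancy of the root, ρ_c h = (ρ_m − ρ_c) r.
r = h · ρ_c / (ρ_m − ρ_c) = 3110 m × 2.81 / (3.32 − 2.81) = 17100 m.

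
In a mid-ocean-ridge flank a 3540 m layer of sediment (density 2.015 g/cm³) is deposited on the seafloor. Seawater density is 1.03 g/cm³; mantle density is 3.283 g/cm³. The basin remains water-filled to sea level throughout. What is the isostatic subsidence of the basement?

Submarine loading: the sediment displaces seawater, and the subsidence is in turn flooded, so s (ρ_m − ρ_w) = t (ρ_sed − ρ_w).
s = 3540 m × (2.015 − 1.03) / (3.283 − 1.03) = 1550 m.

1550 m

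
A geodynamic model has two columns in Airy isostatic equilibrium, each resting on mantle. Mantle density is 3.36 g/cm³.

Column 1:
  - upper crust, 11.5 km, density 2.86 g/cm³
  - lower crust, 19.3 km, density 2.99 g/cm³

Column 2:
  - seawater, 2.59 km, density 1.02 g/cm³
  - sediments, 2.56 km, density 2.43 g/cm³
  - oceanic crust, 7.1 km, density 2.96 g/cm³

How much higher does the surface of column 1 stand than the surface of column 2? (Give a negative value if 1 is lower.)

For any compensation level in the mantle, the mantle terms cancel and isostasy reduces to e = (Σt_1 − Σt_2) − (Σ(ρt)_1 − Σ(ρt)_2) / ρ_m.
Σt_1 = 30.8 km; Σt_2 = 12.25 km; Σ(ρt)_1 = 90.597; Σ(ρt)_2 = 29.8786 (in km·g/cm³).
e = (30.8 − 12.25) − (90.597 − 29.8786) / 3.36 = 0.479 km.

0.479 km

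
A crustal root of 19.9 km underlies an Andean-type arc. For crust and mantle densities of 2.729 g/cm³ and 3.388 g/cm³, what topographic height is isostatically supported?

4.81 km

By Archimedes' principle applied to the lithosphere: ρ_c h = (ρ_m − ρ_c) r.
h = r (ρ_m − ρ_c) / ρ_c = 19.9 km × (3.388 − 2.729) / 2.729 = 4.81 km.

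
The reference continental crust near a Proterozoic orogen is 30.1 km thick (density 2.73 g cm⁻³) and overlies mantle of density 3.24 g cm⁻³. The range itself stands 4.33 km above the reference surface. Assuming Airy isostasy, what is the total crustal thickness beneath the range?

57.6 km

Root depth r = h ρ_c / (ρ_m − ρ_c) = 4.33 km × 2.73 / 0.51 = 23.18 km.
Total thickness = T + h + r = 30.1 km + 4.33 km + 23.18 km = 57.6 km.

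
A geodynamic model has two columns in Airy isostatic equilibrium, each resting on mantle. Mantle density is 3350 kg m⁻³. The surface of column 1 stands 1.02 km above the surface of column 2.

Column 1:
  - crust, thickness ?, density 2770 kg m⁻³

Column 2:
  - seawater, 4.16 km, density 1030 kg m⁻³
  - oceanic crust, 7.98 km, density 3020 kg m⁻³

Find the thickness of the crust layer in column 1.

Take the compensation level at the base of the deeper column (depth z_c below the surface of column 1) and equate Σ ρ_i t_i down to z_c; mantle fills any gap and the z_c terms cancel.
Column 1: x×2770 + (z_c − 0 − x)×3350
Column 2: 1.02×0 + 4.16×1030 + 7.98×3020 + (z_c − 1.02 − 12.14)×3350
The z_c×3350 term appears on both sides and cancels. Collect the known terms of each column as K = Σ(ρt)_known − 3350 × (depth of known layers): K_1 = 0 − 3350×0 = 0; K_2 = 28384.4 − 3350×(1.02 + 12.14) = −15701.6.
Balance: K_1 − x×(3350 − 2770) = K_2, so x = (K_1 − K_2)/(3350 − 2770) = 15701.6/580 = 27.1 km.

27.1 km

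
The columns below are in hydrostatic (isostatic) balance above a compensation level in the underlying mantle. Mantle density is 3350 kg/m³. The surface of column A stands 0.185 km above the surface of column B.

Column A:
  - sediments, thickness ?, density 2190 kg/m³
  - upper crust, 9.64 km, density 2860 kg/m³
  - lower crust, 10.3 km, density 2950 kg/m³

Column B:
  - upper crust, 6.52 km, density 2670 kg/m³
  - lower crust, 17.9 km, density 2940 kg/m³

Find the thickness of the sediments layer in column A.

3.06 km

Take the compensation level at the base of the deeper column (depth z_c below the surface of column A) and equate Σ ρ_i t_i down to z_c; mantle fills any gap and the z_c terms cancel.
Column A: x×2190 + 9.64×2860 + 10.3×2950 + (z_c − 19.94 − x)×3350
Column B: 0.185×0 + 6.52×2670 + 17.9×2940 + (z_c − 0.185 − 24.42)×3350
The z_c×3350 term appears on both sides and cancels. Collect the known terms of each column as K = Σ(ρt)_known − 3350 × (depth of known layers): K_A = 57955.4 − 3350×19.94 = −8843.6; K_B = 70034.4 − 3350×(0.185 + 24.42) = −12392.35.
Balance: K_A − x×(3350 − 2190) = K_B, so x = (K_A − K_B)/(3350 − 2190) = 3548.75/1160 = 3.06 km.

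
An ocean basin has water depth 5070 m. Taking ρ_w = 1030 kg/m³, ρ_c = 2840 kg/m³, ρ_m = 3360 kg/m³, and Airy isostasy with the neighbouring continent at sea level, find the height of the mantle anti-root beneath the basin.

By Archimedes' principle applied to the lithosphere: replacing crust with seawater at the top is compensated by replacing crust with mantle at the base: d (ρ_c − ρ_w) = a (ρ_m − ρ_c).
a = d (ρ_c − ρ_w)/(ρ_m − ρ_c) = 5070 m × 1810/520 = 17600 m.

17600 m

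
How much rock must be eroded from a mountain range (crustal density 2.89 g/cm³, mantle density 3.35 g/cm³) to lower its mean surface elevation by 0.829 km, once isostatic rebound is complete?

6.04 km

Net drop Δ = e − u = e − e ρ_c/ρ_m = e (ρ_m − ρ_c)/ρ_m.
e = Δ ρ_m/(ρ_m − ρ_c) = 0.829 km × 3.35/0.46 = 6.04 km.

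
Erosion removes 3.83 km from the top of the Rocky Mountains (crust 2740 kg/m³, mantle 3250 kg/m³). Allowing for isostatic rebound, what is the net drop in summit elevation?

0.601 km

Rebound u = e ρ_c/ρ_m = 3.83 km × 2740/3250 = 3.229 km.
Net surface drop = e − u = 3.83 km − 3.229 km = e (ρ_m − ρ_c)/ρ_m = 0.601 km.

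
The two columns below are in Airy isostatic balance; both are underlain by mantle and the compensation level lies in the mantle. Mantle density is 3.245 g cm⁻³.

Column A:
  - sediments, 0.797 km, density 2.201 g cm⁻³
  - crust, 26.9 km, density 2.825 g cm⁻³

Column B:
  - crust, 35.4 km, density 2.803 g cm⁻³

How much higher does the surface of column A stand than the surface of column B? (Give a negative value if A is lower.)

−1.08 km

For any compensation level in the mantle, the mantle terms cancel and isostasy reduces to e = (Σt_A − Σt_B) − (Σ(ρt)_A − Σ(ρt)_B) / ρ_m.
Σt_A = 27.697 km; Σt_B = 35.4 km; Σ(ρt)_A = 77.746697; Σ(ρt)_B = 99.2262 (in km·g cm⁻³).
e = (27.697 − 35.4) − (77.746697 − 99.2262) / 3.245 = −1.08 km.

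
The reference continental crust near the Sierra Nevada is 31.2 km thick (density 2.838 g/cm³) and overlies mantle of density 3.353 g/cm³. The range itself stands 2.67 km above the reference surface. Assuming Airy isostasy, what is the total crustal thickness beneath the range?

Root depth r = h ρ_c / (ρ_m − ρ_c) = 2.67 km × 2.838 / 0.515 = 14.71 km.
Total thickness = T + h + r = 31.2 km + 2.67 km + 14.71 km = 48.6 km.

48.6 km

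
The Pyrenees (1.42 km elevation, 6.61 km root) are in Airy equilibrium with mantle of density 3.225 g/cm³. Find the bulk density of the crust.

ρ_c h = (ρ_m − ρ_c) r → ρ_c (h + r) = ρ_m r → ρ_c = ρ_m r / (h + r).
ρ_c = 3.225 × 6.61 km / (1.42 km + 6.61 km) = 2.65 g/cm³.

2.65 g/cm³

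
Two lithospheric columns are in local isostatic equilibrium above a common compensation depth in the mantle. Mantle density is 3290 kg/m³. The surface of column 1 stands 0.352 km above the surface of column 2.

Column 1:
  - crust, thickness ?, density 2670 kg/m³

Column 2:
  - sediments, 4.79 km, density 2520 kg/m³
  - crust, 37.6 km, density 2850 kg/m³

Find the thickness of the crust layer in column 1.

Take the compensation level at the base of the deeper column (depth z_c below the surface of column 1) and equate Σ ρ_i t_i down to z_c; mantle fills any gap and the z_c terms cancel.
Column 1: x×2670 + (z_c − 0 − x)×3290
Column 2: 0.352×0 + 4.79×2520 + 37.6×2850 + (z_c − 0.352 − 42.39)×3290
The z_c×3290 term appears on both sides and cancels. Collect the known terms of each column as K = Σ(ρt)_known − 3290 × (depth of known layers): K_1 = 0 − 3290×0 = 0; K_2 = 119230.8 − 3290×(0.352 + 42.39) = −21390.38.
Balance: K_1 − x×(3290 − 2670) = K_2, so x = (K_1 − K_2)/(3290 − 2670) = 21390.4/620 = 34.5 km.

34.5 km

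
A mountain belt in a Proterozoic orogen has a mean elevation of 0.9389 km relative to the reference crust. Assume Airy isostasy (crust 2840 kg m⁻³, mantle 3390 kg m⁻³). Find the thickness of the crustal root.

Isostatic balance requires: the weight of the topography is balanced by the buoyancy of the root, ρ_c h = (ρ_m − ρ_c) r.
r = h · ρ_c / (ρ_m − ρ_c) = 0.9389 km × 2840 / (3390 − 2840) = 4.85 km.

4.85 km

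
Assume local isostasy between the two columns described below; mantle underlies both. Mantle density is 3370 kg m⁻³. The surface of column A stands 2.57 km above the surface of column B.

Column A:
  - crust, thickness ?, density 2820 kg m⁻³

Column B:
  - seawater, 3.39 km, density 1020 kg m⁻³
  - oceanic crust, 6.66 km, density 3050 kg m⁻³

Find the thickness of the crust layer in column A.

34.1 km

Take the compensation level at the base of the deeper column (depth z_c below the surface of column A) and equate Σ ρ_i t_i down to z_c; mantle fills any gap and the z_c terms cancel.
Column A: x×2820 + (z_c − 0 − x)×3370
Column B: 2.57×0 + 3.39×1020 + 6.66×3050 + (z_c − 2.57 − 10.05)×3370
The z_c×3370 term appears on both sides and cancels. Collect the known terms of each column as K = Σ(ρt)_known − 3370 × (depth of known layers): K_A = 0 − 3370×0 = 0; K_B = 23770.8 − 3370×(2.57 + 10.05) = −18758.6.
Balance: K_A − x×(3370 − 2820) = K_B, so x = (K_A − K_B)/(3370 − 2820) = 18758.6/550 = 34.1 km.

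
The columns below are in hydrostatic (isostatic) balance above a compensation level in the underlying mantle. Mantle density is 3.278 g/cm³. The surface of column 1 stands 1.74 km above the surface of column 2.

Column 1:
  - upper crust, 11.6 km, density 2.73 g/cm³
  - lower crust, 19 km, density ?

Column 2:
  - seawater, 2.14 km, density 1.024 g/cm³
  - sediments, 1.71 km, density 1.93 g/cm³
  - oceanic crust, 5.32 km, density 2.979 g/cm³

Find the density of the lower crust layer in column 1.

2.85 g/cm³

Take the compensation level at the base of the deeper column (depth z_c below the surface of column 1) and equate Σ ρ_i t_i down to z_c; mantle fills any gap and the z_c terms cancel.
Column 1: 11.6×2.73 + 19×ρ + (z_c − 30.6)×3.278
Column 2: 1.74×0 + 2.14×1.024 + 1.71×1.93 + 5.32×2.979 + (z_c − 1.74 − 9.17)×3.278
The z_c×3.278 term appears on both sides and cancels. Collect the known terms of each column as K = Σ(ρt)_known − 3.278 × (depth of known layers): K_1 = 31.668 − 3.278×30.6 = −68.6388; K_2 = 21.33994 − 3.278×(1.74 + 9.17) = −14.42304.
Balance: K_1 + 19×ρ = K_2, so ρ = (K_2 − K_1)/19 = 54.2158/19 = 2.85 g/cm³.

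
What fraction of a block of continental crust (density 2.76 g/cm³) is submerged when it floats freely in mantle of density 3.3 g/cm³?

0.836

Submerged fraction = ρ_obj/ρ_fluid = 2.76/3.3 = 0.836.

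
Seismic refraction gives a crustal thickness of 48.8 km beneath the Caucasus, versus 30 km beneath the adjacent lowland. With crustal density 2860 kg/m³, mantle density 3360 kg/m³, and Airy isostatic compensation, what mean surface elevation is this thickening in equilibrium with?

Excess crust Δ = 48.8 km − 30 km = 18.8 km, split between elevation h and root r with h + r = Δ.
Airy balance ρ_c h = (ρ_m − ρ_c) r gives r = h ρ_c/(ρ_m − ρ_c), so h (1 + ρ_c/(ρ_m − ρ_c)) = Δ, i.e. h = Δ (ρ_m − ρ_c)/ρ_m.
h = 18.8 km × 500/3360 = 2.8 km.

2.8 km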